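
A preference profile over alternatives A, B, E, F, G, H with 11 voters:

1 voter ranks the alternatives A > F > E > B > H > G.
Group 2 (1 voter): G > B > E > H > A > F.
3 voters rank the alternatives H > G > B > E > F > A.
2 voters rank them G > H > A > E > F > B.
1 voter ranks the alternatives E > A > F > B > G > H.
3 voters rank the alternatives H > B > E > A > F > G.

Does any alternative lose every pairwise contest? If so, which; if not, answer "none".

F

Pairwise majorities:
A–B: B 7–4.
A vs E: A preferred on 1+2 = 3 ballots; E wins 8–3.
A–F: A 8–3.
A vs G: G wins 6–5.
A vs H: A is ranked higher on 1+1 = 2 ballots, H on 9. H wins 9–2.
B vs E: B preferred on 1+3+3 = 7 ballots; B wins 7–4.
B vs F: B is ranked higher on 1+3+3 = 7 ballots, F on 4. B wins 7–4.
B vs G: B is ranked higher on 1+1+3 = 5 ballots, G on 6. G wins 6–5.
B vs H: H wins 8–3.
E vs F: E, 10–1.
E vs G: 5 to 6, G.
E vs H: H, 8–3.
F vs G: F preferred on 1+1+3 = 5 ballots; G wins 6–5.
F vs H: 2 to 9, H.
G vs H: H, 7–4.
F loses to every other alternative — it is the Condorcet loser.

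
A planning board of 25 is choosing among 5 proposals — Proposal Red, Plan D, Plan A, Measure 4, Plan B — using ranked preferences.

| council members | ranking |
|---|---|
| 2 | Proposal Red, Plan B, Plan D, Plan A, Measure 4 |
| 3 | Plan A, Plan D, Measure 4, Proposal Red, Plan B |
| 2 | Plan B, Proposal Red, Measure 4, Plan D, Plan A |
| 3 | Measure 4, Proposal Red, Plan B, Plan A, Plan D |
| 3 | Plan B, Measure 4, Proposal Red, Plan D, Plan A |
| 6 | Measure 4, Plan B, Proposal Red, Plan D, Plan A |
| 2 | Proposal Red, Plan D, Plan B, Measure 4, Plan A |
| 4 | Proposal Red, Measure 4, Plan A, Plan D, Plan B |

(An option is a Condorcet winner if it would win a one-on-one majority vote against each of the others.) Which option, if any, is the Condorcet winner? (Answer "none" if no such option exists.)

Head-to-head results (25 council members):
Proposal Red vs Plan D: Proposal Red wins 22–3.
Proposal Red–Plan A: Proposal Red 22–3.
Proposal Red vs Measure 4: Measure 4 wins 15–10.
Proposal Red vs Plan B: 14 to 11, Proposal Red.
Plan D–Plan A: Plan D 15–10.
Plan D vs Measure 4: Plan D preferred on 2+3+2 = 7 ballots; Measure 4 wins 18–7.
Plan D vs Plan B: Plan B wins 16–9.
Plan A vs Measure 4: 2+3 = 5 for Plan A, 20 for Measure 4 — Measure 4 by 20–5.
Plan A vs Plan B: 3+4 = 7 for Plan A, 18 for Plan B — Plan B by 18–7.
Measure 4 vs Plan B: 16 to 9, Measure 4.
Only Measure 4 has no losses; Measure 4 is the Condorcet winner.

Measure 4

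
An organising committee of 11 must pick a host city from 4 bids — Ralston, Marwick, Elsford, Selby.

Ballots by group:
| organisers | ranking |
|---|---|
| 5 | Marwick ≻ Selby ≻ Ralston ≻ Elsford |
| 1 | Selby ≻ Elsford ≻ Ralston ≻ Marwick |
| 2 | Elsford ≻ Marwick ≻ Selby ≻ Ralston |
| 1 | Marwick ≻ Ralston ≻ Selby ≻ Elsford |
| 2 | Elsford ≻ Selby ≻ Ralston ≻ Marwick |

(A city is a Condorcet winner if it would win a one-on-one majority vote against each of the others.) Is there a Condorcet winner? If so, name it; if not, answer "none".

Check each pair by majority over 11 ballots:
Ralston vs Marwick: 1+2 = 3 for Ralston, 8 for Marwick — Marwick by 8–3.
Ralston vs Elsford: 5+1 = 6 for Ralston, 5 for Elsford — Ralston by 6–5.
Ralston vs Selby: 1 to 10, Selby.
Marwick vs Elsford: Marwick preferred on 5+1 = 6 ballots; Marwick wins 6–5.
Marwick vs Selby: 8 to 3, Marwick.
Elsford vs Selby: 4 to 7, Selby.
Marwick wins every pairwise contest, so Marwick is the Condorcet winner.

Marwick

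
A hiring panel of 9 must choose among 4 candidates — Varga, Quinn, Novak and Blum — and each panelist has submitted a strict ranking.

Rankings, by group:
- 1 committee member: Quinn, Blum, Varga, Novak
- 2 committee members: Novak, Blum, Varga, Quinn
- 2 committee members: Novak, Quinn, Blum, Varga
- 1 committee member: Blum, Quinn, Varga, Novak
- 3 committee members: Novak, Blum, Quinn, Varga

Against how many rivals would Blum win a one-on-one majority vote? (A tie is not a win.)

2

Blum against each rival (9 committee members):
Blum vs Varga: Blum, 9–0.
Blum–Quinn: Blum 6–3.
Blum vs Novak: 1+1 = 2 for Blum, 7 for Novak — Novak by 7–2.
Blum beats Varga, Quinn; loses to Novak — 2 pairwise wins.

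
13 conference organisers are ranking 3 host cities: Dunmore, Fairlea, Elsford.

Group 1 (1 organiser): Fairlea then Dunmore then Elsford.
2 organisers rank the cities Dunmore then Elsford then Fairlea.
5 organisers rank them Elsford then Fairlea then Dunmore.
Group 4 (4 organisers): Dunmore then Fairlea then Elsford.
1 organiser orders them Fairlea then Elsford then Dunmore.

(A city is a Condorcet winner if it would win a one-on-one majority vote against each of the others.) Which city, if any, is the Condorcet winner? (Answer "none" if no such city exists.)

none

Check each pair by majority over 13 ballots:
Dunmore–Fairlea: Fairlea 7–6.
Dunmore vs Elsford: Dunmore wins 7–6.
Fairlea vs Elsford: Elsford wins 7–6.
No city is unbeaten: Dunmore loses to Fairlea; Fairlea loses to Elsford; Elsford loses to Dunmore. In particular Dunmore > Elsford > Fairlea > Dunmore is a majority cycle — no Condorcet winner exists.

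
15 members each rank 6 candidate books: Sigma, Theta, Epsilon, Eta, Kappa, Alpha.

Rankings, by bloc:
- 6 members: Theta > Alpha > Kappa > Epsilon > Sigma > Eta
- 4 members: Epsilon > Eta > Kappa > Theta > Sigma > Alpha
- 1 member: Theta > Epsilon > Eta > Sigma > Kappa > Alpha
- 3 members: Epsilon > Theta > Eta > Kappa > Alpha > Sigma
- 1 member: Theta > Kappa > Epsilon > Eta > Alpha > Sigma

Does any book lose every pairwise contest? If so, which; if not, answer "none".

Sigma

Head-to-head results (15 members):
Sigma–Theta: Theta 15–0.
Sigma vs Epsilon: Sigma preferred on 0 ballots; Epsilon wins 15–0.
Sigma vs Eta: 6 to 9, Eta.
Sigma vs Kappa: Kappa, 14–1.
Sigma vs Alpha: Sigma preferred on 4+1 = 5 ballots; Alpha wins 10–5.
Theta vs Epsilon: Theta is ranked higher on 6+1+1 = 8 ballots, Epsilon on 7. Theta wins 8–7.
Theta vs Eta: Theta wins 11–4.
Theta vs Kappa: Theta preferred on 6+1+3+1 = 11 ballots; Theta wins 11–4.
Theta vs Alpha: Theta, 15–0.
Epsilon vs Eta: Epsilon wins 15–0.
Epsilon–Kappa: Epsilon 8–7.
Epsilon vs Alpha: Epsilon, 9–6.
Eta vs Kappa: Eta, 8–7.
Eta–Alpha: Eta 9–6.
Kappa vs Alpha: Kappa, 9–6.
Sigma loses to every other book — it is the Condorcet loser.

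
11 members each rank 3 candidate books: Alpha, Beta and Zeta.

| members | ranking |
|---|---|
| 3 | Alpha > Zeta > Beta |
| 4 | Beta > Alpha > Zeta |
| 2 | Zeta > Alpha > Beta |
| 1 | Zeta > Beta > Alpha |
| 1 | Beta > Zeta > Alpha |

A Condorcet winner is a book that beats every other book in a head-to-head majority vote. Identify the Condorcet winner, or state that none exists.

Check each pair by majority over 11 ballots:
Alpha–Beta: Beta 6–5.
Alpha vs Zeta: Alpha, 7–4.
Beta–Zeta: Zeta 6–5.
Every book loses at least once (Alpha loses to Beta; Beta loses to Zeta; Zeta loses to Alpha). The majority relation contains the cycle Alpha > Zeta > Beta > Alpha, so there is no Condorcet winner.

none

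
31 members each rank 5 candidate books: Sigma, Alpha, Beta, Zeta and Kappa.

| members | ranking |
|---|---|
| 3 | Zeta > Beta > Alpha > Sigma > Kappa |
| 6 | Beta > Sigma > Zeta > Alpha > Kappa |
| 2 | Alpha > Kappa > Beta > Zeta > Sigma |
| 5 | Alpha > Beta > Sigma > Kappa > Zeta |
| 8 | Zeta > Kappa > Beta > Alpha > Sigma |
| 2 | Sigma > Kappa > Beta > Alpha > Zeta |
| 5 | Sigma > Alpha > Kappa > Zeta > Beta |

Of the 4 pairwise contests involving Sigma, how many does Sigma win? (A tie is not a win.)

Sigma against each rival (31 members):
Sigma–Alpha: Alpha 18–13.
Sigma–Beta: Beta 24–7.
Sigma vs Zeta: Sigma wins 18–13.
Sigma vs Kappa: 21 to 10, Sigma.
Sigma beats Zeta, Kappa; loses to Alpha, Beta — 2 pairwise wins.

2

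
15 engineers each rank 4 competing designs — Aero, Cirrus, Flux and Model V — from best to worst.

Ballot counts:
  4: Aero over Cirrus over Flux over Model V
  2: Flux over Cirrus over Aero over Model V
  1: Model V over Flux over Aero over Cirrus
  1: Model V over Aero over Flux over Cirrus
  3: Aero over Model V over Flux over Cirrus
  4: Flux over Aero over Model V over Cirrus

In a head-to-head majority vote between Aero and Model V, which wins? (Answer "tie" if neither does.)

Ballots ranking Aero above Model V: 4 + 2 + 3 + 4 = 13.
Ballots ranking Model V above Aero: 15 − 13 = 2.
Aero wins the head-to-head 13–2.

Aero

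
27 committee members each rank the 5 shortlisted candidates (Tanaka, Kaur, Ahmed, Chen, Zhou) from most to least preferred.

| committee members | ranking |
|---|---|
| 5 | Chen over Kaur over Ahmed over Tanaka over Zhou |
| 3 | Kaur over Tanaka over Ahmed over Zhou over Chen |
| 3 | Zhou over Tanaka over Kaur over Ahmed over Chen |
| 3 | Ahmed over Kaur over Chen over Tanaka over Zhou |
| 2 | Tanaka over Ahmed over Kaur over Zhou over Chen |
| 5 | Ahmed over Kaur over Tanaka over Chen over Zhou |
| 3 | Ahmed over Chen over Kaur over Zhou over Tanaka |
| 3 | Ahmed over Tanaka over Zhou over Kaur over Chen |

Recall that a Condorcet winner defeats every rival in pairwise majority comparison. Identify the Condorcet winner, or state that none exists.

Check each pair by majority over 27 ballots:
Tanaka vs Kaur: Kaur wins 19–8.
Tanaka vs Ahmed: Ahmed wins 19–8.
Tanaka vs Chen: Tanaka, 16–11.
Tanaka vs Zhou: Tanaka, 21–6.
Kaur vs Ahmed: Ahmed, 16–11.
Kaur vs Chen: Kaur wins 19–8.
Kaur vs Zhou: Kaur wins 21–6.
Ahmed vs Chen: Ahmed, 22–5.
Ahmed vs Zhou: Ahmed wins 24–3.
Chen vs Zhou: Chen wins 16–11.
Ahmed wins every pairwise contest, so Ahmed is the Condorcet winner.

Ahmed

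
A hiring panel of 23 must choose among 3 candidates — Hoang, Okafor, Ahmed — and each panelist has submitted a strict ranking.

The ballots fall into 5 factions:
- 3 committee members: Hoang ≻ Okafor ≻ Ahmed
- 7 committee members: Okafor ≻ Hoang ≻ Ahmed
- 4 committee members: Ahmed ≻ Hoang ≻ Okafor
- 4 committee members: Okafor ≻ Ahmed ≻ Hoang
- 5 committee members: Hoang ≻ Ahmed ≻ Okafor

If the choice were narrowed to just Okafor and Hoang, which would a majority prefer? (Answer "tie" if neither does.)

Ballots ranking Okafor above Hoang: 7 + 4 = 11.
Ballots ranking Hoang above Okafor: 23 − 11 = 12.
Hoang wins the head-to-head 12–11.

Hoang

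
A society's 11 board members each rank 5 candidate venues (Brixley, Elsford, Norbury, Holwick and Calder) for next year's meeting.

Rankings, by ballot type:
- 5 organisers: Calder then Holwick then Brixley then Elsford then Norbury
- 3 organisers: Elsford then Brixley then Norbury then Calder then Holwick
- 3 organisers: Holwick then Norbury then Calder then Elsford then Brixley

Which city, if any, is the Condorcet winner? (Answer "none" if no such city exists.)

Head-to-head results (11 organisers):
Brixley–Elsford: Elsford 6–5.
Brixley vs Norbury: Brixley, 8–3.
Brixley–Holwick: Holwick 8–3.
Brixley vs Calder: Calder wins 8–3.
Elsford vs Norbury: Elsford wins 8–3.
Elsford vs Holwick: Holwick, 8–3.
Elsford vs Calder: Calder wins 8–3.
Norbury vs Holwick: Holwick, 8–3.
Norbury vs Calder: Norbury, 6–5.
Holwick vs Calder: Calder wins 8–3.
Every city loses at least once (Brixley loses to Elsford; Elsford loses to Holwick; Norbury loses to Brixley; Holwick loses to Calder; Calder loses to Norbury). The majority relation contains the cycle Brixley > Norbury > Calder > Brixley, so there is no Condorcet winner.

none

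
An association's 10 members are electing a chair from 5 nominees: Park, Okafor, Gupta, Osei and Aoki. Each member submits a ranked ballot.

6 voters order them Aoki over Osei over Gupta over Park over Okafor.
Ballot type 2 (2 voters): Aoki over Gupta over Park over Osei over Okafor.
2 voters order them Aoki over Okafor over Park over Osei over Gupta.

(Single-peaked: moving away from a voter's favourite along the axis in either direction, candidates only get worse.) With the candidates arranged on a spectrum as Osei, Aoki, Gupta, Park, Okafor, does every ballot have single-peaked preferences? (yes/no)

Axis positions: Osei=1, Aoki=2, Gupta=3, Park=4, Okafor=5.
Ballot type 1 (peak Aoki at position 2): ranking walks positions 2-1-3-4-5, expanding outward from the peak — single-peaked.
Ballot type 2 (peak Aoki at position 2): ranking walks positions 2-3-4-1-5, expanding outward from the peak — single-peaked.
Ballot type 3: ranking walks positions 2-5-4-1-3; Okafor is ranked above Gupta even though Gupta lies between Okafor and the peak Aoki on the axis — preferences dip and rise again. Not single-peaked.
Ballot type 3 violates single-peakedness, so the profile is not single-peaked on this axis.

no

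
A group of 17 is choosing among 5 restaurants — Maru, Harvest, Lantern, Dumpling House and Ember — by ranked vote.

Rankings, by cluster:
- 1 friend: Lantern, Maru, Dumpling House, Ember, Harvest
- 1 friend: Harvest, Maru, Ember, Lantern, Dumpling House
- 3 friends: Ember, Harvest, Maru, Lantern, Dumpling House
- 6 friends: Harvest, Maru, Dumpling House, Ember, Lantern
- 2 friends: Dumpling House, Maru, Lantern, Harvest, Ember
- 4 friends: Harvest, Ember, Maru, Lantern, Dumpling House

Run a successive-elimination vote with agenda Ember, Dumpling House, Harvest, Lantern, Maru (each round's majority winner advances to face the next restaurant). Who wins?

Round 1: Ember vs Dumpling House — 8–9, Dumpling House advances.
Round 2: Dumpling House vs Harvest — 3–14, Harvest advances.
Round 3: Harvest vs Lantern — 14–3, Harvest advances.
Round 4: Harvest vs Maru — 14–3, Harvest advances.
The agenda winner is Harvest.

Harvest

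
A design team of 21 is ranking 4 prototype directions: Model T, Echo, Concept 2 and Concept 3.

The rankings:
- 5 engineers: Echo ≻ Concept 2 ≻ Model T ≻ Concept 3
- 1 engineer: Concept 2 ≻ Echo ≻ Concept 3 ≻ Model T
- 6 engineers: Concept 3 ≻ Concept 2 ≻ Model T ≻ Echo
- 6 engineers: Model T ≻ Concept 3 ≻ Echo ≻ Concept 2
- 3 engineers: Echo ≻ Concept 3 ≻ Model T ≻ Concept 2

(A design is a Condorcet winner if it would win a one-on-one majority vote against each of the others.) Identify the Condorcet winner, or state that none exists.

Check each pair by majority over 21 ballots:
Model T–Echo: Model T 12–9.
Model T–Concept 2: Concept 2 12–9.
Model T vs Concept 3: Model T wins 11–10.
Echo vs Concept 2: Echo, 14–7.
Echo–Concept 3: Concept 3 12–9.
Concept 2 vs Concept 3: Concept 3 wins 15–6.
Each design drops at least one matchup (Model T loses to Concept 2; Echo loses to Model T; Concept 2 loses to Echo; Concept 3 loses to Model T); the cycle Model T > Echo > Concept 2 > Model T rules out a Condorcet winner.

none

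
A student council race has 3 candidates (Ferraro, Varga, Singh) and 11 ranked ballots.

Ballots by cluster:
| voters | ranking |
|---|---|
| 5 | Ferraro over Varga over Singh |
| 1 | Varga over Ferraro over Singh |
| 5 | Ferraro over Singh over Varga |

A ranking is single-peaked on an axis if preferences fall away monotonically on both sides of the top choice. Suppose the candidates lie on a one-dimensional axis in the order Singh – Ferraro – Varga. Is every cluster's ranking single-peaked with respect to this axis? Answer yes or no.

yes

Axis positions: Singh=1, Ferraro=2, Varga=3.
Cluster 1 (peak Ferraro at position 2): ranking walks positions 2-3-1, expanding outward from the peak — single-peaked.
Cluster 2 (peak Varga at position 3): ranking walks positions 3-2-1, expanding outward from the peak — single-peaked.
Cluster 3 (peak Ferraro at position 2): ranking walks positions 2-1-3, expanding outward from the peak — single-peaked.
Every ranking is single-peaked on this axis.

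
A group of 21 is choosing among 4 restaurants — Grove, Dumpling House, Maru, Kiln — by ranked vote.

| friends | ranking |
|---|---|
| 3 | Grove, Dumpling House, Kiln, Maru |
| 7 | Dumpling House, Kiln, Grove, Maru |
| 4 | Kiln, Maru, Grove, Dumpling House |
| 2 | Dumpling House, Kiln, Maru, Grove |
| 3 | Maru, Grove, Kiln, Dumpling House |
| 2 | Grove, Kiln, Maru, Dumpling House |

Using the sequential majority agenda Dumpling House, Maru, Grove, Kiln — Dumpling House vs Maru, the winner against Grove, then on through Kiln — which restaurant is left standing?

Kiln

Round 1: Dumpling House vs Maru — 12–9, Dumpling House advances.
Round 2: Dumpling House vs Grove — 9–12, Grove advances.
Round 3: Grove vs Kiln — 8–13, Kiln advances.
The agenda winner is Kiln.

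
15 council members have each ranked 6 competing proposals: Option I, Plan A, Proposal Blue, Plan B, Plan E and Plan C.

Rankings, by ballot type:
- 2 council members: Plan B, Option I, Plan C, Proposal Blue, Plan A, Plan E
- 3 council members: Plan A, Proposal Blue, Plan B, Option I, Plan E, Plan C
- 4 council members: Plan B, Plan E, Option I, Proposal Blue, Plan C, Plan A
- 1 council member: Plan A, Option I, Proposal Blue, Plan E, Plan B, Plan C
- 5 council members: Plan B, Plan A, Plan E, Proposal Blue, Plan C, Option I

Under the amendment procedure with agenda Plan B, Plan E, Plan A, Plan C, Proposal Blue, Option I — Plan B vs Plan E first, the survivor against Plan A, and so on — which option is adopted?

Round 1: Plan B vs Plan E — 14–1, Plan B advances.
Round 2: Plan B vs Plan A — 11–4, Plan B advances.
Round 3: Plan B vs Plan C — 15–0, Plan B advances.
Round 4: Plan B vs Proposal Blue — 11–4, Plan B advances.
Round 5: Plan B vs Option I — 14–1, Plan B advances.
The agenda winner is Plan B.

Plan B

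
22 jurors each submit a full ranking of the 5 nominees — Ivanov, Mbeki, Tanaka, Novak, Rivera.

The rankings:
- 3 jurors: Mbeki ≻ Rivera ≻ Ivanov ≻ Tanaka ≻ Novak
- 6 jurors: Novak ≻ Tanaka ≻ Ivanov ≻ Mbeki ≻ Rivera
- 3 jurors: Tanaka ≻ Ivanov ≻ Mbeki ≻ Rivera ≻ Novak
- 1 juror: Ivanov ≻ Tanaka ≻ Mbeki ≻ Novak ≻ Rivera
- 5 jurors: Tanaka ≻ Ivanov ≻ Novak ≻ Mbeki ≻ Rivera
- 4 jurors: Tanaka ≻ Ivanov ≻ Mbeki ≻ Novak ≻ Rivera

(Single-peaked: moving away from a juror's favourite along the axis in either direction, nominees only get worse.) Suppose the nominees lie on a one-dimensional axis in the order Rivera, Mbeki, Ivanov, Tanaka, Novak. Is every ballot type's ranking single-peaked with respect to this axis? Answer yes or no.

Axis positions: Rivera=1, Mbeki=2, Ivanov=3, Tanaka=4, Novak=5.
Ballot type 1 (peak Mbeki at position 2): ranking walks positions 2-1-3-4-5, expanding outward from the peak — single-peaked.
Ballot type 2 (peak Novak at position 5): ranking walks positions 5-4-3-2-1, expanding outward from the peak — single-peaked.
Ballot type 3 (peak Tanaka at position 4): ranking walks positions 4-3-2-1-5, expanding outward from the peak — single-peaked.
Ballot type 4 (peak Ivanov at position 3): ranking walks positions 3-4-2-5-1, expanding outward from the peak — single-peaked.
Ballot type 5 (peak Tanaka at position 4): ranking walks positions 4-3-5-2-1, expanding outward from the peak — single-peaked.
Ballot type 6 (peak Tanaka at position 4): ranking walks positions 4-3-2-5-1, expanding outward from the peak — single-peaked.
Every ranking is single-peaked on this axis.

yes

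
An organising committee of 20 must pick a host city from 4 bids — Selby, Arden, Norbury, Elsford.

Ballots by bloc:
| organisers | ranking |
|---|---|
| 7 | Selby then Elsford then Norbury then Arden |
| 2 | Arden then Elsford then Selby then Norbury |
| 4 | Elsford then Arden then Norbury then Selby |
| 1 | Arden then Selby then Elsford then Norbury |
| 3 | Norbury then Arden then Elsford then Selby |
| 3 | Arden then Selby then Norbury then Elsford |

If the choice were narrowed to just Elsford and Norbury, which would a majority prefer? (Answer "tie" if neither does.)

Elsford

Ballots ranking Elsford above Norbury: 7 + 2 + 4 + 1 = 14.
Ballots ranking Norbury above Elsford: 20 − 14 = 6.
Elsford wins the head-to-head 14–6.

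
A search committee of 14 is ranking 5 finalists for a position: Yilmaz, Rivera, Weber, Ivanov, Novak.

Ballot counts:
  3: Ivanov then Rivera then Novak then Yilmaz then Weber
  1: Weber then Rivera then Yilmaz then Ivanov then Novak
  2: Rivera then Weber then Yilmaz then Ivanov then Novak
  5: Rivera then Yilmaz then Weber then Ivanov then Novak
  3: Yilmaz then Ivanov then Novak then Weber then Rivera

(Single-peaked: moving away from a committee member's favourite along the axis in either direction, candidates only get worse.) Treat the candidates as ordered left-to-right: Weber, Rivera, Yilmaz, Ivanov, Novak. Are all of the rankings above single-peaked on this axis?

no

Axis positions: Weber=1, Rivera=2, Yilmaz=3, Ivanov=4, Novak=5.
Group 1: ranking walks positions 4-2-5-3-1; Rivera is ranked above Yilmaz even though Yilmaz lies between Rivera and the peak Ivanov on the axis — preferences dip and rise again. Not single-peaked.
Group 2 (peak Weber at position 1): ranking walks positions 1-2-3-4-5, expanding outward from the peak — single-peaked.
Group 3 (peak Rivera at position 2): ranking walks positions 2-1-3-4-5, expanding outward from the peak — single-peaked.
Group 4 (peak Rivera at position 2): ranking walks positions 2-3-1-4-5, expanding outward from the peak — single-peaked.
Group 5: ranking walks positions 3-4-5-1-2; Weber is ranked above Rivera even though Rivera lies between Weber and the peak Yilmaz on the axis — preferences dip and rise again. Not single-peaked.
Group 1 violates single-peakedness, so the profile is not single-peaked on this axis.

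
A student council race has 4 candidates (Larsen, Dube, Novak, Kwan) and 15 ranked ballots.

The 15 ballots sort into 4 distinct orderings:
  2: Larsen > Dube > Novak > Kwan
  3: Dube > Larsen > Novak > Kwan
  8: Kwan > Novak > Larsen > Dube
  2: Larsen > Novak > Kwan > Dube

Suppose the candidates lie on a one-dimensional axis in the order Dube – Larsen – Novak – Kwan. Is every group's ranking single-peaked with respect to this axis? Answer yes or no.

Axis positions: Dube=1, Larsen=2, Novak=3, Kwan=4.
Group 1 (peak Larsen at position 2): ranking walks positions 2-1-3-4, expanding outward from the peak — single-peaked.
Group 2 (peak Dube at position 1): ranking walks positions 1-2-3-4, expanding outward from the peak — single-peaked.
Group 3 (peak Kwan at position 4): ranking walks positions 4-3-2-1, expanding outward from the peak — single-peaked.
Group 4 (peak Larsen at position 2): ranking walks positions 2-3-4-1, expanding outward from the peak — single-peaked.
Every ranking is single-peaked on this axis.

yes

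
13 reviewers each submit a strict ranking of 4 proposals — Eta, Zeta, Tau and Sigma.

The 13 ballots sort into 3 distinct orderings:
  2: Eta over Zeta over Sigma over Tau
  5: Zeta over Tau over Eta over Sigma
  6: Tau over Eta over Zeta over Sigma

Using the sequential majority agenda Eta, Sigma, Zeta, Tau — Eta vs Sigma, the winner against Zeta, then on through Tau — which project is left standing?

Round 1: Eta vs Sigma — 13–0, Eta advances.
Round 2: Eta vs Zeta — 8–5, Eta advances.
Round 3: Eta vs Tau — 2–11, Tau advances.
Tau survives the agenda.

Tau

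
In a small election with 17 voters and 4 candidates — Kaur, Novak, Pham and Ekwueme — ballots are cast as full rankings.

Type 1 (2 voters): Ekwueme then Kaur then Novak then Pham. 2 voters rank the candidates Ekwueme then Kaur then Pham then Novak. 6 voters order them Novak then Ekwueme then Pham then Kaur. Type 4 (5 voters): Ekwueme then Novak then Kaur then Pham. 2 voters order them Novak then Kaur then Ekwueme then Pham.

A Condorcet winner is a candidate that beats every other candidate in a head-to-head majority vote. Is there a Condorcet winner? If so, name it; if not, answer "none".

Ekwueme

Head-to-head results (17 voters):
Kaur vs Novak: Kaur preferred on 2+2 = 4 ballots; Novak wins 13–4.
Kaur vs Pham: Kaur preferred on 2+2+5+2 = 11 ballots; Kaur wins 11–6.
Kaur vs Ekwueme: 2 for Kaur, 15 for Ekwueme — Ekwueme by 15–2.
Novak vs Pham: Novak preferred on 2+6+5+2 = 15 ballots; Novak wins 15–2.
Novak vs Ekwueme: Novak is ranked higher on 6+2 = 8 ballots, Ekwueme on 9. Ekwueme wins 9–8.
Pham vs Ekwueme: Pham is ranked higher on 0 ballots, Ekwueme on 17. Ekwueme wins 17–0.
Only Ekwueme has no losses; Ekwueme is the Condorcet winner.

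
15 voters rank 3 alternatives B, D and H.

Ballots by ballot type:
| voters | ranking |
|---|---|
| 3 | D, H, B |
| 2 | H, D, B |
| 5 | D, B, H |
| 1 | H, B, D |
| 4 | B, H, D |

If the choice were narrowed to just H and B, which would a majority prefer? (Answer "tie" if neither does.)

B

Ballots ranking H above B: 3 + 2 + 1 = 6.
Ballots ranking B above H: 15 − 6 = 9.
B wins the head-to-head 9–6.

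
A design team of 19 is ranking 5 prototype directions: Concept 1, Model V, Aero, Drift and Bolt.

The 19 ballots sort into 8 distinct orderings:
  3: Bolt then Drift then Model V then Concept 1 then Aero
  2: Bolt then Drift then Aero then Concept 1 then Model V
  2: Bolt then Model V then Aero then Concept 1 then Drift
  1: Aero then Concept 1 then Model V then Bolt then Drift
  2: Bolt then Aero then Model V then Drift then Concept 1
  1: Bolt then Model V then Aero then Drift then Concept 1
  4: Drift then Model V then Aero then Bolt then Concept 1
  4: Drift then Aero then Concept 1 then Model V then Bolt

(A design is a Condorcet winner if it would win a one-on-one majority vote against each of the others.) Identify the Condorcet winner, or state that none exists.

Check each pair by majority over 19 ballots:
Concept 1 vs Model V: Model V, 12–7.
Concept 1 vs Aero: Aero, 16–3.
Concept 1 vs Drift: Drift, 16–3.
Concept 1–Bolt: Bolt 14–5.
Model V vs Aero: Model V, 10–9.
Model V vs Drift: Drift wins 13–6.
Model V vs Bolt: Bolt wins 10–9.
Aero vs Drift: Drift, 13–6.
Aero vs Bolt: Bolt wins 10–9.
Drift vs Bolt: Bolt, 11–8.
Bolt beats each of Concept 1, Model V, Aero, Drift — Bolt is the Condorcet winner.

Bolt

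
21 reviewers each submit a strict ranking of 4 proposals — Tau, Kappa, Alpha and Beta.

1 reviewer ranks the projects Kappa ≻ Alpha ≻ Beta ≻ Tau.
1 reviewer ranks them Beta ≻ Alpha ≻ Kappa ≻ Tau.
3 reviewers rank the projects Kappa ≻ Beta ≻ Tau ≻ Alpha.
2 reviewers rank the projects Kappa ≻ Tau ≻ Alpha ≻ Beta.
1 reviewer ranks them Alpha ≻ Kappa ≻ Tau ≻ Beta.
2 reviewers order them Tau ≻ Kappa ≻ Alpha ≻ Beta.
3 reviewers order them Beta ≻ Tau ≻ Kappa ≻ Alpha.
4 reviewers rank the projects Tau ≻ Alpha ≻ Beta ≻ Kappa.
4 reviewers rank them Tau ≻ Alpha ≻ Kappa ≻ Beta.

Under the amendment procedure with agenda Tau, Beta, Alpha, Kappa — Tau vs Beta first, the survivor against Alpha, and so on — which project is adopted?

Round 1: Tau vs Beta — 13–8, Tau advances.
Round 2: Tau vs Alpha — 18–3, Tau advances.
Round 3: Tau vs Kappa — 13–8, Tau advances.
Tau survives the agenda.

Tau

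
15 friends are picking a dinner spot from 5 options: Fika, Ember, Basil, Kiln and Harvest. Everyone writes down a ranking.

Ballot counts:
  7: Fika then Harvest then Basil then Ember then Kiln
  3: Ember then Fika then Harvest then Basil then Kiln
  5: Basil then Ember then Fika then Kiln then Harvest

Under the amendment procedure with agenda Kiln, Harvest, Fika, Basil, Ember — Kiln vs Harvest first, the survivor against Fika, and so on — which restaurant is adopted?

Round 1: Kiln vs Harvest — 5–10, Harvest advances.
Round 2: Harvest vs Fika — 0–15, Fika advances.
Round 3: Fika vs Basil — 10–5, Fika advances.
Round 4: Fika vs Ember — 7–8, Ember advances.
The agenda winner is Ember.

Ember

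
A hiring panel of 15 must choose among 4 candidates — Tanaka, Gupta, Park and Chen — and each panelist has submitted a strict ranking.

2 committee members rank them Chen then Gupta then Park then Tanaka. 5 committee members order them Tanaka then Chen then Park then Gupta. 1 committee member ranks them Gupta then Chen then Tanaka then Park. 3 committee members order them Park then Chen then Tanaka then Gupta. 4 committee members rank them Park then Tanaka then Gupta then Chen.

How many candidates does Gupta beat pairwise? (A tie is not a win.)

0

Gupta against each rival (15 committee members):
Gupta vs Tanaka: 3 to 12, Tanaka.
Gupta vs Park: Park wins 12–3.
Gupta–Chen: Chen 10–5.
Gupta beats no one; loses to Tanaka, Park, Chen — 0 pairwise wins.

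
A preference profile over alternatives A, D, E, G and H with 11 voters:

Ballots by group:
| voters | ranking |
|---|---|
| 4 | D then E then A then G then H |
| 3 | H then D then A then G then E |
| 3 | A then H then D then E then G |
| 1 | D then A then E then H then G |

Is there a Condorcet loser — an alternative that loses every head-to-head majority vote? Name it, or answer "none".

G

Head-to-head results (11 voters):
A vs D: 3 for A, 8 for D — D by 8–3.
A vs E: 7 to 4, A.
A–G: A 11–0.
A vs H: 8 to 3, A.
D–E: D 11–0.
D–G: D 11–0.
D–H: H 6–5.
E vs G: E preferred on 4+3+1 = 8 ballots; E wins 8–3.
E–H: H 6–5.
G vs H: 4 for G, 7 for H — H by 7–4.
G is beaten in every head-to-head and is the Condorcet loser.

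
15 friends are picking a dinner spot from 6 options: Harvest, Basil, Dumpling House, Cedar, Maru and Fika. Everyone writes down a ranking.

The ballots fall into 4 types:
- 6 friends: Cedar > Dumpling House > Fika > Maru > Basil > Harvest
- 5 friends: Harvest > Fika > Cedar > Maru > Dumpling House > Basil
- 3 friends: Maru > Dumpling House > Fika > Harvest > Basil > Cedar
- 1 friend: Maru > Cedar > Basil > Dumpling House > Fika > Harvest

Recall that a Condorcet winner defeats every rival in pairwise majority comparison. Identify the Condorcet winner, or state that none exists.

none

Check each pair by majority over 15 ballots:
Harvest–Basil: Harvest 8–7.
Harvest–Dumpling House: Dumpling House 10–5.
Harvest vs Cedar: Harvest preferred on 5+3 = 8 ballots; Harvest wins 8–7.
Harvest vs Maru: Maru, 10–5.
Harvest vs Fika: Fika, 10–5.
Basil vs Dumpling House: 1 for Basil, 14 for Dumpling House — Dumpling House by 14–1.
Basil vs Cedar: 3 for Basil, 12 for Cedar — Cedar by 12–3.
Basil vs Maru: Basil preferred on 0 ballots; Maru wins 15–0.
Basil vs Fika: Fika wins 14–1.
Dumpling House vs Cedar: 3 for Dumpling House, 12 for Cedar — Cedar by 12–3.
Dumpling House vs Maru: Maru wins 9–6.
Dumpling House vs Fika: 6+3+1 = 10 for Dumpling House, 5 for Fika — Dumpling House by 10–5.
Cedar vs Maru: Cedar, 11–4.
Cedar vs Fika: Fika, 8–7.
Maru vs Fika: Maru preferred on 3+1 = 4 ballots; Fika wins 11–4.
Each restaurant drops at least one matchup (Harvest loses to Dumpling House; Basil loses to Harvest; Dumpling House loses to Cedar; Cedar loses to Harvest; Maru loses to Cedar; Fika loses to Dumpling House); the cycle Harvest → Cedar → Dumpling House → Harvest rules out a Condorcet winner.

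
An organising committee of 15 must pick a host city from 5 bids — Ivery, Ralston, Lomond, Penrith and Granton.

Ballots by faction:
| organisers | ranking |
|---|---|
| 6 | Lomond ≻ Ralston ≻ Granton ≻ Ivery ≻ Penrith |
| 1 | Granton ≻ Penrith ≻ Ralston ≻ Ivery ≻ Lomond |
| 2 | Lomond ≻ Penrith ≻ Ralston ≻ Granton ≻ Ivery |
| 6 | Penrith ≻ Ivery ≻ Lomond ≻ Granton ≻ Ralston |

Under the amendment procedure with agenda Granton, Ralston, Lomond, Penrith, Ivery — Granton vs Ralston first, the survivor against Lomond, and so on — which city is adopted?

Lomond

Round 1: Granton vs Ralston — 7–8, Ralston advances.
Round 2: Ralston vs Lomond — 1–14, Lomond advances.
Round 3: Lomond vs Penrith — 8–7, Lomond advances.
Round 4: Lomond vs Ivery — 8–7, Lomond advances.
The agenda winner is Lomond.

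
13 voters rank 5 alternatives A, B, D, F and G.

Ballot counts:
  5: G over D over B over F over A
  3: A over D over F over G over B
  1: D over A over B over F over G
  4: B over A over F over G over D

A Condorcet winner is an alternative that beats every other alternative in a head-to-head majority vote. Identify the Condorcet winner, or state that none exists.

none

Check each pair by majority over 13 ballots:
A vs B: A preferred on 3+1 = 4 ballots; B wins 9–4.
A vs D: A is ranked higher on 3+4 = 7 ballots, D on 6. A wins 7–6.
A vs F: 3+1+4 = 8 for A, 5 for F — A by 8–5.
A vs G: 8 to 5, A.
B vs D: 4 to 9, D.
B vs F: 10 to 3, B.
B vs G: B preferred on 1+4 = 5 ballots; G wins 8–5.
D vs F: D preferred on 5+3+1 = 9 ballots; D wins 9–4.
D vs G: 4 to 9, G.
F vs G: F is ranked higher on 3+1+4 = 8 ballots, G on 5. F wins 8–5.
Every alternative loses at least once (A loses to B; B loses to D; D loses to A; F loses to A; G loses to A). The majority relation contains the cycle A > D > B > A, so there is no Condorcet winner.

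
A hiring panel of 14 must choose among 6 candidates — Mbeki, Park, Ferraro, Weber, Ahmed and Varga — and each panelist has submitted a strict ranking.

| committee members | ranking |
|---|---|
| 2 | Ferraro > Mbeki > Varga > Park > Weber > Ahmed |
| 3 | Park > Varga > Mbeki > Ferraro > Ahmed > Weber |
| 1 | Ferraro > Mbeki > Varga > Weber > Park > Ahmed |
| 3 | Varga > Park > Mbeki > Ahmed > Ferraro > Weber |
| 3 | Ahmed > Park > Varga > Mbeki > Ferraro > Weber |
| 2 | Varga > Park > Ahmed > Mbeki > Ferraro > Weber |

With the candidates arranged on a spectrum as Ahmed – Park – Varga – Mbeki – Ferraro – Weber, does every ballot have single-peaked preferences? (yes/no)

Axis positions: Ahmed=1, Park=2, Varga=3, Mbeki=4, Ferraro=5, Weber=6.
Faction 1 (peak Ferraro at position 5): ranking walks positions 5-4-3-2-6-1, expanding outward from the peak — single-peaked.
Faction 2 (peak Park at position 2): ranking walks positions 2-3-4-5-1-6, expanding outward from the peak — single-peaked.
Faction 3 (peak Ferraro at position 5): ranking walks positions 5-4-3-6-2-1, expanding outward from the peak — single-peaked.
Faction 4 (peak Varga at position 3): ranking walks positions 3-2-4-1-5-6, expanding outward from the peak — single-peaked.
Faction 5 (peak Ahmed at position 1): ranking walks positions 1-2-3-4-5-6, expanding outward from the peak — single-peaked.
Faction 6 (peak Varga at position 3): ranking walks positions 3-2-1-4-5-6, expanding outward from the peak — single-peaked.
Every ranking is single-peaked on this axis.

yes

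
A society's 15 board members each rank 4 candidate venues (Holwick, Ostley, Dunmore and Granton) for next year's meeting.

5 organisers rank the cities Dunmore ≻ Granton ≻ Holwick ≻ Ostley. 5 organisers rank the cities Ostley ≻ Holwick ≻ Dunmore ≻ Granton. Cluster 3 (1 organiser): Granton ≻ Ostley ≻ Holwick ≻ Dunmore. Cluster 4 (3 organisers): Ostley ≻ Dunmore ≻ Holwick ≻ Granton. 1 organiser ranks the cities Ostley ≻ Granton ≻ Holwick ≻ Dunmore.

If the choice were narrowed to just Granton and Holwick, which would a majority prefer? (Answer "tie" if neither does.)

Ballots ranking Granton above Holwick: 5 + 1 + 1 = 7.
Ballots ranking Holwick above Granton: 15 − 7 = 8.
Holwick wins the head-to-head 8–7.

Holwick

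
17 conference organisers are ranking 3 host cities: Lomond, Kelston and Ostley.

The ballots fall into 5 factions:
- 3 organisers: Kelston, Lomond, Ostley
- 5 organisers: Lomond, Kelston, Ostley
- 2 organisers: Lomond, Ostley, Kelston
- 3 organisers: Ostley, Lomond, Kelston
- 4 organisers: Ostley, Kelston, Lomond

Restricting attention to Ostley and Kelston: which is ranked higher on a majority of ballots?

Ballots ranking Ostley above Kelston: 2 + 3 + 4 = 9.
Ballots ranking Kelston above Ostley: 17 − 9 = 8.
Ostley wins the head-to-head 9–8.

Ostley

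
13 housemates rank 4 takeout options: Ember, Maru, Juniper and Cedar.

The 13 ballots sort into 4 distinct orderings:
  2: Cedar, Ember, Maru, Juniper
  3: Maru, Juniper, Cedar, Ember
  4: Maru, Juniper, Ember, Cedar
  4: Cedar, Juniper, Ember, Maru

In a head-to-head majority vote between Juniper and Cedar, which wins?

Ballots ranking Juniper above Cedar: 3 + 4 = 7.
Ballots ranking Cedar above Juniper: 13 − 7 = 6.
Juniper wins the head-to-head 7–6.

Juniper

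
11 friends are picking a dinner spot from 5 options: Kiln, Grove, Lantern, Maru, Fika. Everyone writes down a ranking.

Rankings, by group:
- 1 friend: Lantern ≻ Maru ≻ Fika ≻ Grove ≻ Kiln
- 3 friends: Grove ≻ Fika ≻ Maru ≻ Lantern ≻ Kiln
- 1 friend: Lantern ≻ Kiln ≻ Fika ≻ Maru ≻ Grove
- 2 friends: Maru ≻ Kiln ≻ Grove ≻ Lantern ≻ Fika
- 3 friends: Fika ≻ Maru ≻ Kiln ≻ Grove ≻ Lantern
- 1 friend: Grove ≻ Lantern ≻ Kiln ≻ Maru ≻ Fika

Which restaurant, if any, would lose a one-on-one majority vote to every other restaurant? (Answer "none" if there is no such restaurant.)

Head-to-head results (11 friends):
Kiln vs Grove: Kiln preferred on 1+2+3 = 6 ballots; Kiln wins 6–5.
Kiln vs Lantern: 5 to 6, Lantern.
Kiln vs Maru: Kiln preferred on 1+1 = 2 ballots; Maru wins 9–2.
Kiln vs Fika: 4 to 7, Fika.
Grove–Lantern: Grove 9–2.
Grove vs Maru: Maru wins 7–4.
Grove–Fika: Grove 6–5.
Lantern vs Maru: Maru, 8–3.
Lantern vs Fika: Fika, 6–5.
Maru vs Fika: Fika, 7–4.
No restaurant is winless: Kiln beats Grove; Grove beats Lantern; Lantern beats Kiln; Maru beats Kiln; Fika beats Kiln. There is no Condorcet loser.

none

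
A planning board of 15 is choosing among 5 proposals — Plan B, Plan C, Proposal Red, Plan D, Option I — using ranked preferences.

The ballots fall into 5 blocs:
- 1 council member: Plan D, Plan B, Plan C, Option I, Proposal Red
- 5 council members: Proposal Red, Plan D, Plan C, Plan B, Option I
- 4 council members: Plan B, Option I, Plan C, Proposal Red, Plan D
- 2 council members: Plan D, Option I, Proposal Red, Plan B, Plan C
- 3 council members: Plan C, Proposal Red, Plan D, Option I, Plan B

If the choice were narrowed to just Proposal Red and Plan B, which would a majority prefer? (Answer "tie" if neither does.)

Ballots ranking Proposal Red above Plan B: 5 + 2 + 3 = 10.
Ballots ranking Plan B above Proposal Red: 15 − 10 = 5.
Proposal Red wins the head-to-head 10–5.

Proposal Red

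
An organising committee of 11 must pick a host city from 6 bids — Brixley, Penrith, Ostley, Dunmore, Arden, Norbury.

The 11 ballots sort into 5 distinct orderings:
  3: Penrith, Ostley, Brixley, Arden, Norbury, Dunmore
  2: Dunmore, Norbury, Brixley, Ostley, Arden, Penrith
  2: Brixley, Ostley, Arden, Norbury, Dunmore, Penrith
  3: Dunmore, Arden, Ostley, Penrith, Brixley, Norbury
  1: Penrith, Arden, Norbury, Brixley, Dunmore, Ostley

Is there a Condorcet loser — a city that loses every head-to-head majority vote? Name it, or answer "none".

Pairwise majorities:
Brixley vs Penrith: Penrith wins 7–4.
Brixley vs Ostley: 5 to 6, Ostley.
Brixley vs Dunmore: Brixley wins 6–5.
Brixley–Arden: Brixley 7–4.
Brixley vs Norbury: Brixley wins 8–3.
Penrith vs Ostley: Ostley wins 7–4.
Penrith vs Dunmore: Dunmore wins 7–4.
Penrith vs Arden: Arden, 7–4.
Penrith vs Norbury: 7 to 4, Penrith.
Ostley vs Dunmore: Dunmore, 6–5.
Ostley–Arden: Ostley 7–4.
Ostley vs Norbury: Ostley is ranked higher on 3+2+3 = 8 ballots, Norbury on 3. Ostley wins 8–3.
Dunmore–Arden: Arden 6–5.
Dunmore vs Norbury: Norbury, 6–5.
Arden vs Norbury: Arden, 9–2.
Every city wins at least one matchup (Brixley beats Dunmore; Penrith beats Brixley; Ostley beats Brixley; Dunmore beats Penrith; Arden beats Penrith; Norbury beats Dunmore), so there is no Condorcet loser.

none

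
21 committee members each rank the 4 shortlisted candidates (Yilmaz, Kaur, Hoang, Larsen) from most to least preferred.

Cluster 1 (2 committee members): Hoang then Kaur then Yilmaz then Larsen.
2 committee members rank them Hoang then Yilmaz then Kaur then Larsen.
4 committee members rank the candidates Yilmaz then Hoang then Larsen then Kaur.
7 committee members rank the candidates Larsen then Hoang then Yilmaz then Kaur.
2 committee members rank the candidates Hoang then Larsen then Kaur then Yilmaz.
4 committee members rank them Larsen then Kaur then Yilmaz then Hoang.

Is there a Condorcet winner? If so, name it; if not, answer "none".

Larsen

Pairwise majorities:
Yilmaz–Kaur: Yilmaz 13–8.
Yilmaz vs Hoang: 8 to 13, Hoang.
Yilmaz vs Larsen: 8 to 13, Larsen.
Kaur vs Hoang: Hoang wins 17–4.
Kaur vs Larsen: Larsen wins 17–4.
Hoang vs Larsen: Larsen wins 11–10.
Larsen beats each of Yilmaz, Kaur, Hoang — Larsen is the Condorcet winner.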